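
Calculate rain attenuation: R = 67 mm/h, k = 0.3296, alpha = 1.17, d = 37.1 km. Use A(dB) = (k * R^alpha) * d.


gamma = 0.3296 * 67^1.17 = 45.133054 dB/km
A = 45.133054 * 37.1 = 1674.44 dB

1674.44 dB


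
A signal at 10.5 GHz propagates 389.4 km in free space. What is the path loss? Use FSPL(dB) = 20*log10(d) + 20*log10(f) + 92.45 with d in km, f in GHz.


20*log10(389.4) = 51.81
20*log10(10.5) = 20.42
FSPL = 164.7 dB

164.7 dB


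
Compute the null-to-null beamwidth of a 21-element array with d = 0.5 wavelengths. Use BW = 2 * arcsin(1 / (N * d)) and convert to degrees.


1/(N*d) = 1/(21*0.5) = 0.095238
BW = 2*arcsin(0.095238) = 10.9 degrees

10.9 degrees


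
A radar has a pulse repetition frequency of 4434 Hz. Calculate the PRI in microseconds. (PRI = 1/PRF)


PRI = 1/4434 = 0.00022553 s = 225.5 us

225.5 us


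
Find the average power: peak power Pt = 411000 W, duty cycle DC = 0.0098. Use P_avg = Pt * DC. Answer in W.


P_avg = 411000 * 0.0098 = 4027.8 W

4027.8 W


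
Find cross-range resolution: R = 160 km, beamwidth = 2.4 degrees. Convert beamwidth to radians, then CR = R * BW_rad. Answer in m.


BW_rad = 0.041887902
CR = 160000 * 0.041887902 = 6702.1 m

6702.1 m


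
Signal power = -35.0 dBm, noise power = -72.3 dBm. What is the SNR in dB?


SNR = -35.0 - (-72.3) = 37.3 dB

37.3 dB


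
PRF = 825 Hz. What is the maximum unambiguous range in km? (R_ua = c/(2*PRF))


R_ua = 3e8 / (2 * 825) = 181818.2 m = 181.8 km

181.8 km


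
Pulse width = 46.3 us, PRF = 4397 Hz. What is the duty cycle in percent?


DC = 46.3e-6 * 4397 * 100 = 20.36%

20.36%


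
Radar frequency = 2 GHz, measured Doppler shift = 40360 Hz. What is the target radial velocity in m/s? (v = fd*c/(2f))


v = 40360 * 3e8 / (2 * 2000000000.0) = 3027.0 m/s

3027.0 m/s


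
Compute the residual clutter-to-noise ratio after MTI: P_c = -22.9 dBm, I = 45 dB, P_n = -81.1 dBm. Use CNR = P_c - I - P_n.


CNR = -22.9 - 45 - (-81.1) = 13.2 dB

13.2 dB


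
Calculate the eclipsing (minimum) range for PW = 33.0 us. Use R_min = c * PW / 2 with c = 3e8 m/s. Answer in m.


R_min = 3e8 * 33.0e-6 / 2 = 4950.0 m

4950.0 m


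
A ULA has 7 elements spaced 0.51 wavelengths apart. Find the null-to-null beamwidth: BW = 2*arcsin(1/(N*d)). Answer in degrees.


1/(N*d) = 1/(7*0.51) = 0.280112
BW = 2*arcsin(0.280112) = 32.5 degrees

32.5 degrees


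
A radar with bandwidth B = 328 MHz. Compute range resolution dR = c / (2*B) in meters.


dR = 3e8 / (2 * 328000000.0) = 0.46 m

0.46 m


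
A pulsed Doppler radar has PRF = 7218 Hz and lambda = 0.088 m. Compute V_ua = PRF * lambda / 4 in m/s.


V_ua = 7218 * 0.088 / 4 = 158.8 m/s

158.8 m/s


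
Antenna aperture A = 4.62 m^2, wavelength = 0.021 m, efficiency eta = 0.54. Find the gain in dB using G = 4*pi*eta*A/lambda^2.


G_linear = 4*pi*0.54*4.62/0.021^2 = 71089.75
G_dB = 10*log10(71089.75) = 48.5 dB

48.5 dB


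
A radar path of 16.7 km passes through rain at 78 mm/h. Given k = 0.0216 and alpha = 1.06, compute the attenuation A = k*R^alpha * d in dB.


gamma = 0.0216 * 78^1.06 = 2.188135 dB/km
A = 2.188135 * 16.7 = 36.54 dB

36.54 dB


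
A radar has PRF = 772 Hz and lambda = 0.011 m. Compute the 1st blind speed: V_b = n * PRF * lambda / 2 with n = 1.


V_blind = 1 * 772 * 0.011 / 2 = 4.2 m/s

4.2 m/s


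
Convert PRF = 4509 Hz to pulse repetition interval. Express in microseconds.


PRI = 1/4509 = 0.0002217787 s = 221.8 us

221.8 us


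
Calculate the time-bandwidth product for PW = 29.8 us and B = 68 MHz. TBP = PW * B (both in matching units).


TBP = 29.8 * 68 = 2026.4

2026.4


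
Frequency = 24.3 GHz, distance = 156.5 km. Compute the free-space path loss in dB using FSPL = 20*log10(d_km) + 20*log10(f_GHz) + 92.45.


20*log10(156.5) = 43.89
20*log10(24.3) = 27.71
FSPL = 164.1 dB

164.1 dB


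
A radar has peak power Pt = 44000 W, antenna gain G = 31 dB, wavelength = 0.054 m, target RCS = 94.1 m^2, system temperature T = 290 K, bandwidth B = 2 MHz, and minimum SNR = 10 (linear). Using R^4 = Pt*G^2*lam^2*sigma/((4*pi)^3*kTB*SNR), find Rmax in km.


G_lin = 10^(31/10) = 1258.925412
R^4 = 44000 * 1258.925412^2 * 0.054^2 * 94.1 / ((4*pi)^3 * 1.38e-23 * 290 * 2000000.0 * 10)
R^4 = 1.20474e20 m^4
R_max = (1.20474e20)^(1/4) = 104766.7 m = 104.8 km

104.8 km


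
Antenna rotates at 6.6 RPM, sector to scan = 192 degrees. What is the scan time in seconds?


t = 192 / (6.6 * 360) * 60 = 4.85 s

4.85 s


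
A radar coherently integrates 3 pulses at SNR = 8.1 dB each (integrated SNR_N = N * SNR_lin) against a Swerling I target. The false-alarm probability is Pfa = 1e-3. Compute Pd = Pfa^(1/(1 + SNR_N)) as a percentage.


SNR_lin = 10^(8.1/10) = 6.45654
SNR_N = 3 * 6.45654 = 19.36962
1/(1 + SNR_N) = 1/20.36962 = 0.0490927
Pd = (1e-3)^0.0490927 = 0.7124
Pd = 71.2%

71.2%


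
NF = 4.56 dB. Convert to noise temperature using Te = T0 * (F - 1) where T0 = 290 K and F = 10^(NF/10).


NF_lin = 10^(4.56/10) = 2.857591
Te = 290 * (2.857591 - 1) = 538.7 K

538.7 K


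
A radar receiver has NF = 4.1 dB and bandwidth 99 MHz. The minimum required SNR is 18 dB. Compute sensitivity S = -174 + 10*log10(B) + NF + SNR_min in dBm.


10*log10(99000000.0) = 79.96
S = -174 + 79.96 + 4.1 + 18 = -71.9 dBm

-71.9 dBm


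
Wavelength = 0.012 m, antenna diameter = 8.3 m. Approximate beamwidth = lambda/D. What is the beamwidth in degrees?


BW_rad = 0.012 / 8.3 = 0.001446
BW_deg = 0.08 degrees

0.08 degrees


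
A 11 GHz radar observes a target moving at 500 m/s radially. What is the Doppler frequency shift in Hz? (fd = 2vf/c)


fd = 2 * 500 * 11000000000.0 / 3e8 = 36666.7 Hz

36666.7 Hz


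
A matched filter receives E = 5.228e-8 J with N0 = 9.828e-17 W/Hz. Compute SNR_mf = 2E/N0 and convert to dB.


SNR_lin = 2 * 5.228e-8 / 9.828e-17 = 1.064e9
SNR_dB = 10*log10(1.064e9) = 90.3 dB

90.3 dB


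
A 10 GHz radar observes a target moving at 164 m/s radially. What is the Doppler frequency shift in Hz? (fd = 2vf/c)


fd = 2 * 164 * 10000000000.0 / 3e8 = 10933.3 Hz

10933.3 Hz


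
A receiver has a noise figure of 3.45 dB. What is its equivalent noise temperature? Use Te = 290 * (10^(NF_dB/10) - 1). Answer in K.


NF_lin = 10^(3.45/10) = 2.213095
Te = 290 * (2.213095 - 1) = 351.8 K

351.8 K


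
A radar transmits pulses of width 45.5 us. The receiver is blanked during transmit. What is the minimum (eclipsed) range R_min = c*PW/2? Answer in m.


R_min = 3e8 * 45.5e-6 / 2 = 6825.0 m

6825.0 m


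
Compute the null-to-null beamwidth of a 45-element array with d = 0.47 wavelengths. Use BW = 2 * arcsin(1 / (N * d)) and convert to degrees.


1/(N*d) = 1/(45*0.47) = 0.047281
BW = 2*arcsin(0.047281) = 5.4 degrees

5.4 degrees


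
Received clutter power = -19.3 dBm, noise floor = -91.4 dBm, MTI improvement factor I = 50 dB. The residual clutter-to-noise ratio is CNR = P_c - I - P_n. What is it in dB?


CNR = -19.3 - 50 - (-91.4) = 22.1 dB

22.1 dB


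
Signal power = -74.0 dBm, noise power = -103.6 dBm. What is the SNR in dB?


SNR = -74.0 - (-103.6) = 29.6 dB

29.6 dB


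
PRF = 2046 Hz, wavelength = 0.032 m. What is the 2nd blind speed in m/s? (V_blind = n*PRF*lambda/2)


V_blind = 2 * 2046 * 0.032 / 2 = 65.5 m/s

65.5 m/s


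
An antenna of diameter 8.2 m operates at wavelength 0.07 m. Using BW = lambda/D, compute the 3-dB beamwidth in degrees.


BW_rad = 0.07 / 8.2 = 0.008537
BW_deg = 0.49 degrees

0.49 degrees


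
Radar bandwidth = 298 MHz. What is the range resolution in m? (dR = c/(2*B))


dR = 3e8 / (2 * 298000000.0) = 0.5 m

0.5 m


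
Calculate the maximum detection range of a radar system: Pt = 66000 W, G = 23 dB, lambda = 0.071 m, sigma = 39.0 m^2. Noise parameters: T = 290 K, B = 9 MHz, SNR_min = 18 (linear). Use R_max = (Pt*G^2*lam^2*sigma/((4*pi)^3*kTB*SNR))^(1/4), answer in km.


G_lin = 10^(23/10) = 199.526231
R^4 = 66000 * 199.526231^2 * 0.071^2 * 39.0 / ((4*pi)^3 * 1.38e-23 * 290 * 9000000.0 * 18)
R^4 = 4.01517e17 m^4
R_max = (4.01517e17)^(1/4) = 25172.5 m = 25.2 km

25.2 km


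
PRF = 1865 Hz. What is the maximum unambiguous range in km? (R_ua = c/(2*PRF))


R_ua = 3e8 / (2 * 1865) = 80429.0 m = 80.4 km

80.4 km


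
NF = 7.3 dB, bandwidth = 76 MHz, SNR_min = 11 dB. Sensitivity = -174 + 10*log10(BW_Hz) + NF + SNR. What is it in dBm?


10*log10(76000000.0) = 78.81
S = -174 + 78.81 + 7.3 + 11 = -76.9 dBm

-76.9 dBm


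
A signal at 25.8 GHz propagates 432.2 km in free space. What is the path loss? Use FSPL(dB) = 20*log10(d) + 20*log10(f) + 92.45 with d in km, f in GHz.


20*log10(432.2) = 52.71
20*log10(25.8) = 28.23
FSPL = 173.4 dB

173.4 dB


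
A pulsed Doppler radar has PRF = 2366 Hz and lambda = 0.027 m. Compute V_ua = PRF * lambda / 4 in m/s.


V_ua = 2366 * 0.027 / 4 = 16.0 m/s

16.0 m/s


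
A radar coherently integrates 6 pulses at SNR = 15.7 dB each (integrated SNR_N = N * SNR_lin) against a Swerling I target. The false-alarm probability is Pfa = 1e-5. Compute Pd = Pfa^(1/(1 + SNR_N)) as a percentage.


SNR_lin = 10^(15.7/10) = 37.15352
SNR_N = 6 * 37.15352 = 222.92112
1/(1 + SNR_N) = 1/223.92112 = 0.0044659
Pd = (1e-5)^0.0044659 = 0.94988
Pd = 95.0%

95.0%


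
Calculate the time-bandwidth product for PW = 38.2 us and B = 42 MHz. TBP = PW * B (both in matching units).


TBP = 38.2 * 42 = 1604.4

1604.4


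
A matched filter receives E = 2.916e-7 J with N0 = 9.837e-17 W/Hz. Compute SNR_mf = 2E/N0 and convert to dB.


SNR_lin = 2 * 2.916e-7 / 9.837e-17 = 5.929e9
SNR_dB = 10*log10(5.929e9) = 97.7 dB

97.7 dB


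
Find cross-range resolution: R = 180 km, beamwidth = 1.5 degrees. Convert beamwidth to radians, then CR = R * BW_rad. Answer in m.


BW_rad = 0.026179939
CR = 180000 * 0.026179939 = 4712.4 m

4712.4 m


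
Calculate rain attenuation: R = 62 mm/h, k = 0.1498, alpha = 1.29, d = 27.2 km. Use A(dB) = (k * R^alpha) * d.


gamma = 0.1498 * 62^1.29 = 30.739521 dB/km
A = 30.739521 * 27.2 = 836.11 dB

836.11 dB


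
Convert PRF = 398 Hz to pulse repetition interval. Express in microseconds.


PRI = 1/398 = 0.0025125628 s = 2512.6 us

2512.6 us


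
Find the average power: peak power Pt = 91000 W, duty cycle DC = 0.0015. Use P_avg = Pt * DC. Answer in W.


P_avg = 91000 * 0.0015 = 136.5 W

136.5 W


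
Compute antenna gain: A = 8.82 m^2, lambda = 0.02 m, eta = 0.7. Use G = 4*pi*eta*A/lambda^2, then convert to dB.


G_linear = 4*pi*0.7*8.82/0.02^2 = 193961.93
G_dB = 10*log10(193961.93) = 52.9 dB

52.9 dB


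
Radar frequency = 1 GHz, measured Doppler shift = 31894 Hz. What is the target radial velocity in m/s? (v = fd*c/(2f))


v = 31894 * 3e8 / (2 * 1000000000.0) = 4784.1 m/s

4784.1 m/s


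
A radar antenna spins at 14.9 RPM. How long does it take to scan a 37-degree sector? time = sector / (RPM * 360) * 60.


t = 37 / (14.9 * 360) * 60 = 0.41 s

0.41 s


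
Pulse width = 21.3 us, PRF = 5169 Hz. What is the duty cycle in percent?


DC = 21.3e-6 * 5169 * 100 = 11.01%

11.01%


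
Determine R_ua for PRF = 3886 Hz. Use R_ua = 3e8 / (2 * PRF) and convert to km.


R_ua = 3e8 / (2 * 3886) = 38600.1 m = 38.6 km

38.6 km


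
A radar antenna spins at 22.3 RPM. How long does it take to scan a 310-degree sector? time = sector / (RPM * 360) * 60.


t = 310 / (22.3 * 360) * 60 = 2.32 s

2.32 s


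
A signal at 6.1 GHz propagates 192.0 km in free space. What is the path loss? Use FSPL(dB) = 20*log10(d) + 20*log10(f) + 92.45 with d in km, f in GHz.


20*log10(192.0) = 45.67
20*log10(6.1) = 15.71
FSPL = 153.8 dB

153.8 dB


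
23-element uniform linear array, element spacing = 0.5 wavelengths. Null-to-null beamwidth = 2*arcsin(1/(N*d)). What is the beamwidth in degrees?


1/(N*d) = 1/(23*0.5) = 0.086957
BW = 2*arcsin(0.086957) = 10.0 degrees

10.0 degrees


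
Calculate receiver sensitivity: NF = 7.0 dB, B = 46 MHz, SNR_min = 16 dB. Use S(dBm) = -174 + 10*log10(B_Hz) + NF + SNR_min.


10*log10(46000000.0) = 76.63
S = -174 + 76.63 + 7.0 + 16 = -74.4 dBm

-74.4 dBm


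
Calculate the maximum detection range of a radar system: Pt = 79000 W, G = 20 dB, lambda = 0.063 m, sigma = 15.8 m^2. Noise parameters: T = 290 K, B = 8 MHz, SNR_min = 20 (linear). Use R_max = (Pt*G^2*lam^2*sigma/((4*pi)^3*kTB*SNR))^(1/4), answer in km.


G_lin = 10^(20/10) = 100.0
R^4 = 79000 * 100.0^2 * 0.063^2 * 15.8 / ((4*pi)^3 * 1.38e-23 * 290 * 8000000.0 * 20)
R^4 = 3.89887e16 m^4
R_max = (3.89887e16)^(1/4) = 14051.9 m = 14.1 km

14.1 km


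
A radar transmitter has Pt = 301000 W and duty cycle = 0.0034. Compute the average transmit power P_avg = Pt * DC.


P_avg = 301000 * 0.0034 = 1023.4 W

1023.4 W


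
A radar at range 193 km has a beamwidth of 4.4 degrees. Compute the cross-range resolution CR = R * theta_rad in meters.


BW_rad = 0.076794487
CR = 193000 * 0.076794487 = 14821.3 m

14821.3 m


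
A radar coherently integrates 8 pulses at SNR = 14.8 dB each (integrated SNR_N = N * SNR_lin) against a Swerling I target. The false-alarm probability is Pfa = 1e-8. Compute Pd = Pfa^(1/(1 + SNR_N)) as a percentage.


SNR_lin = 10^(14.8/10) = 30.19952
SNR_N = 8 * 30.19952 = 241.59616
1/(1 + SNR_N) = 1/242.59616 = 0.0041221
Pd = (1e-8)^0.0041221 = 0.92688
Pd = 92.7%

92.7%


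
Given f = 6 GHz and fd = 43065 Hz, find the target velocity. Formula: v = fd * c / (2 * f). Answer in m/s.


v = 43065 * 3e8 / (2 * 6000000000.0) = 1076.6 m/s

1076.6 m/s


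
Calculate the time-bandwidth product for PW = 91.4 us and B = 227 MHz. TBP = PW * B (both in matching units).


TBP = 91.4 * 227 = 20747.8

20747.8


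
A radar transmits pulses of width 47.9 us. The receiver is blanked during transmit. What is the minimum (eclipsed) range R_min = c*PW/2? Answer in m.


R_min = 3e8 * 47.9e-6 / 2 = 7185.0 m

7185.0 m


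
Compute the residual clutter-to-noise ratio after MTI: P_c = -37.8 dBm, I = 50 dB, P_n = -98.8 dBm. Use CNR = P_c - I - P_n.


CNR = -37.8 - 50 - (-98.8) = 11.0 dB

11.0 dB


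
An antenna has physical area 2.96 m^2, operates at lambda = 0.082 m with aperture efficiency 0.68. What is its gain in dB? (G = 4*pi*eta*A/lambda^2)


G_linear = 4*pi*0.68*2.96/0.082^2 = 3761.69
G_dB = 10*log10(3761.69) = 35.8 dB

35.8 dB


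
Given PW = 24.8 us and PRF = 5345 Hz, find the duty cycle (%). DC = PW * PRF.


DC = 24.8e-6 * 5345 * 100 = 13.26%

13.26%


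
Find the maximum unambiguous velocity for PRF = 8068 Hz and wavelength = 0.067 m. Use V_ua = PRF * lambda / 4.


V_ua = 8068 * 0.067 / 4 = 135.1 m/s

135.1 m/s


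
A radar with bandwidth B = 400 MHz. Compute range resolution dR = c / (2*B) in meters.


dR = 3e8 / (2 * 400000000.0) = 0.38 m

0.38 m


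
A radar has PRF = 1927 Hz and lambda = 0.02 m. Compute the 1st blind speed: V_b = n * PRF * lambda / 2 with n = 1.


V_blind = 1 * 1927 * 0.02 / 2 = 19.3 m/s

19.3 m/s


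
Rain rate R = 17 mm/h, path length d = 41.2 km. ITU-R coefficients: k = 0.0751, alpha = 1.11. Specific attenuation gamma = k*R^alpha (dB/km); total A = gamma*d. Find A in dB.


gamma = 0.0751 * 17^1.11 = 1.743565 dB/km
A = 1.743565 * 41.2 = 71.83 dB

71.83 dB


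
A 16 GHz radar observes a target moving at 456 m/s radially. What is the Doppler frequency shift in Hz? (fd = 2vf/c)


fd = 2 * 456 * 16000000000.0 / 3e8 = 48640.0 Hz

48640.0 Hz


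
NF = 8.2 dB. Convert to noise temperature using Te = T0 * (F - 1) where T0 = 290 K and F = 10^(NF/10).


NF_lin = 10^(8.2/10) = 6.606934
Te = 290 * (6.606934 - 1) = 1626.0 K

1626.0 K


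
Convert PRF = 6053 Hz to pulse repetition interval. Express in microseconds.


PRI = 1/6053 = 0.0001652073 s = 165.2 us

165.2 us


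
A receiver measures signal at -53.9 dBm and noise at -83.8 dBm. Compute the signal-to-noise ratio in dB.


SNR = -53.9 - (-83.8) = 29.9 dB

29.9 dB


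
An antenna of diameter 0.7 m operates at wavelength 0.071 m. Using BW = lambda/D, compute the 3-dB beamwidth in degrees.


BW_rad = 0.071 / 0.7 = 0.101429
BW_deg = 5.81 degrees

5.81 degrees


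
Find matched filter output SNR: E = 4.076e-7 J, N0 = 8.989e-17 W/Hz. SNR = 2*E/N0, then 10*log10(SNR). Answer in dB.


SNR_lin = 2 * 4.076e-7 / 8.989e-17 = 9.069e9
SNR_dB = 10*log10(9.069e9) = 99.6 dB

99.6 dB


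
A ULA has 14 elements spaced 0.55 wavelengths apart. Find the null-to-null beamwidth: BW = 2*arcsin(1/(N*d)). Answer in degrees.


1/(N*d) = 1/(14*0.55) = 0.12987
BW = 2*arcsin(0.12987) = 14.9 degrees

14.9 degrees


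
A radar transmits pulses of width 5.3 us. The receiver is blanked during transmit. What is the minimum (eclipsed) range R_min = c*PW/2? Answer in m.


R_min = 3e8 * 5.3e-6 / 2 = 795.0 m

795.0 m


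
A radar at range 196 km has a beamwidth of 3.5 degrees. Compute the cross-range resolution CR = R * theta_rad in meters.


BW_rad = 0.061086524
CR = 196000 * 0.061086524 = 11973.0 m

11973.0 m


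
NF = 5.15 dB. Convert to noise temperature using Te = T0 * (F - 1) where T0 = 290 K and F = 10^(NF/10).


NF_lin = 10^(5.15/10) = 3.273407
Te = 290 * (3.273407 - 1) = 659.3 K

659.3 K


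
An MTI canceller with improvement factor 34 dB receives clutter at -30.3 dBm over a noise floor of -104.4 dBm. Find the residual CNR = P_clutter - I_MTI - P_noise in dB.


CNR = -30.3 - 34 - (-104.4) = 40.1 dB

40.1 dB


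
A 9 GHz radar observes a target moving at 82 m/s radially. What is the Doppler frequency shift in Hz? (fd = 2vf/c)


fd = 2 * 82 * 9000000000.0 / 3e8 = 4920.0 Hz

4920.0 Hz


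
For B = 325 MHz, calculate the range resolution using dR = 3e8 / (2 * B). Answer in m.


dR = 3e8 / (2 * 325000000.0) = 0.46 m

0.46 m


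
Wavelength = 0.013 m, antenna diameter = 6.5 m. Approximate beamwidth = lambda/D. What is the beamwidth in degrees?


BW_rad = 0.013 / 6.5 = 0.002
BW_deg = 0.11 degrees

0.11 degrees


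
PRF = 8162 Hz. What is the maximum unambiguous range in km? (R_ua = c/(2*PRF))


R_ua = 3e8 / (2 * 8162) = 18377.8 m = 18.4 km

18.4 km


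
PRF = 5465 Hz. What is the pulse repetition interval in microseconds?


PRI = 1/5465 = 0.0001829826 s = 183.0 us

183.0 us


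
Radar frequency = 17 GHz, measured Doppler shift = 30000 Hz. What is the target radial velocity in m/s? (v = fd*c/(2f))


v = 30000 * 3e8 / (2 * 17000000000.0) = 264.7 m/s

264.7 m/s


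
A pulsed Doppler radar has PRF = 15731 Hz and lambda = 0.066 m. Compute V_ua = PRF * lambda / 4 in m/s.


V_ua = 15731 * 0.066 / 4 = 259.6 m/s

259.6 m/s


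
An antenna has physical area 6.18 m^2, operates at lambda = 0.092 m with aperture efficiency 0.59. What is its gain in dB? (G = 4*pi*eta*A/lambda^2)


G_linear = 4*pi*0.59*6.18/0.092^2 = 5413.46
G_dB = 10*log10(5413.46) = 37.3 dB

37.3 dB


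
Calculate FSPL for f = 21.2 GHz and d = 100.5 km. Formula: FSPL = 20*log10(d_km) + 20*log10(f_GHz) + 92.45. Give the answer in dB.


20*log10(100.5) = 40.04
20*log10(21.2) = 26.53
FSPL = 159.0 dB

159.0 dB


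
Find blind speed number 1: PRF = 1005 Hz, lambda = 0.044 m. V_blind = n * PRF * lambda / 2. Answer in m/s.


V_blind = 1 * 1005 * 0.044 / 2 = 22.1 m/s

22.1 m/s


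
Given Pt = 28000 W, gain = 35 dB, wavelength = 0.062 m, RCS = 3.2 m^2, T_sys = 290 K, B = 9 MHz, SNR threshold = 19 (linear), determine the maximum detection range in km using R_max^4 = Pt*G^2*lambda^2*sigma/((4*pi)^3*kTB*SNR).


G_lin = 10^(35/10) = 3162.27766
R^4 = 28000 * 3162.27766^2 * 0.062^2 * 3.2 / ((4*pi)^3 * 1.38e-23 * 290 * 9000000.0 * 19)
R^4 = 2.53623e18 m^4
R_max = (2.53623e18)^(1/4) = 39906.8 m = 39.9 km

39.9 km


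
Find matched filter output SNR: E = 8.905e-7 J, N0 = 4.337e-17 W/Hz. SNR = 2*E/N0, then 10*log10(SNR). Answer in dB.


SNR_lin = 2 * 8.905e-7 / 4.337e-17 = 4.107e10
SNR_dB = 10*log10(4.107e10) = 106.1 dB

106.1 dB


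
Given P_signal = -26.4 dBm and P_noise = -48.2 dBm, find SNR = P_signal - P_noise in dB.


SNR = -26.4 - (-48.2) = 21.8 dB

21.8 dB


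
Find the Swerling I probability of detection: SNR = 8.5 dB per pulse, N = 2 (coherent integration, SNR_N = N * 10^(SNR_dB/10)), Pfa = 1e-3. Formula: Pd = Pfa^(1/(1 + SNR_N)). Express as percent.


SNR_lin = 10^(8.5/10) = 7.07946
SNR_N = 2 * 7.07946 = 14.15892
1/(1 + SNR_N) = 1/15.15892 = 0.0659678
Pd = (1e-3)^0.0659678 = 0.63401
Pd = 63.4%

63.4%


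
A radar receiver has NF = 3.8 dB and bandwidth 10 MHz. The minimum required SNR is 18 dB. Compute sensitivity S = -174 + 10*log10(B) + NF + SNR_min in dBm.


10*log10(10000000.0) = 70.0
S = -174 + 70.0 + 3.8 + 18 = -82.2 dBm

-82.2 dBm


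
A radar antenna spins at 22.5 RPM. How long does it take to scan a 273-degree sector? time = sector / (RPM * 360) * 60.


t = 273 / (22.5 * 360) * 60 = 2.02 s

2.02 s


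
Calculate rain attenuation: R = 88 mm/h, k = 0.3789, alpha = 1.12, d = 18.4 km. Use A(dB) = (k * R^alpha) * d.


gamma = 0.3789 * 88^1.12 = 57.061765 dB/km
A = 57.061765 * 18.4 = 1049.94 dB

1049.94 dB


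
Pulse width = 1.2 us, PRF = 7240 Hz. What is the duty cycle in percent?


DC = 1.2e-6 * 7240 * 100 = 0.87%

0.87%


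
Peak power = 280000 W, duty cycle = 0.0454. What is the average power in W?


P_avg = 280000 * 0.0454 = 12712.0 W

12712.0 W


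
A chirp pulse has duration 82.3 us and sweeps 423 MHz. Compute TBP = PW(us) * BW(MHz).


TBP = 82.3 * 423 = 34812.9

34812.9


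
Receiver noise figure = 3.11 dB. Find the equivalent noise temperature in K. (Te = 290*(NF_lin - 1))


NF_lin = 10^(3.11/10) = 2.046445
Te = 290 * (2.046445 - 1) = 303.5 K

303.5 K


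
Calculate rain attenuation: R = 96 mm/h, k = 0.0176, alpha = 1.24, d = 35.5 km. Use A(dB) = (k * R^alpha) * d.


gamma = 0.0176 * 96^1.24 = 5.052764 dB/km
A = 5.052764 * 35.5 = 179.37 dB

179.37 dB


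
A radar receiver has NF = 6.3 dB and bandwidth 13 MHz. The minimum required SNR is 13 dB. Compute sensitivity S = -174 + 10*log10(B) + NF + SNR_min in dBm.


10*log10(13000000.0) = 71.14
S = -174 + 71.14 + 6.3 + 13 = -83.6 dBm

-83.6 dBm


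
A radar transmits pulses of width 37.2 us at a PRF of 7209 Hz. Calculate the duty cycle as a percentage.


DC = 37.2e-6 * 7209 * 100 = 26.82%

26.82%


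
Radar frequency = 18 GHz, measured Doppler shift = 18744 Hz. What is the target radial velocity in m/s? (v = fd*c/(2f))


v = 18744 * 3e8 / (2 * 18000000000.0) = 156.2 m/s

156.2 m/s


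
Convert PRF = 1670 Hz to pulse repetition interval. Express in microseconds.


PRI = 1/1670 = 0.0005988024 s = 598.8 us

598.8 us


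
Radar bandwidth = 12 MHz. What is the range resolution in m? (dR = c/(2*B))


dR = 3e8 / (2 * 12000000.0) = 12.5 m

12.5 m


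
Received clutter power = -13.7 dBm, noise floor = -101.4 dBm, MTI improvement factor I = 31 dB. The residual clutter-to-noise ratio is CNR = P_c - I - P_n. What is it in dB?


CNR = -13.7 - 31 - (-101.4) = 56.7 dB

56.7 dB


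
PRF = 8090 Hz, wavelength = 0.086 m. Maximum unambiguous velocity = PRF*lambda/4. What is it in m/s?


V_ua = 8090 * 0.086 / 4 = 173.9 m/s

173.9 m/s


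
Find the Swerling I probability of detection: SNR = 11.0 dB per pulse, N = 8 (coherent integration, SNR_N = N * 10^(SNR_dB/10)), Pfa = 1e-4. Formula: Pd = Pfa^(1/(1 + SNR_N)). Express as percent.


SNR_lin = 10^(11.0/10) = 12.58925
SNR_N = 8 * 12.58925 = 100.714
1/(1 + SNR_N) = 1/101.714 = 0.0098315
Pd = (1e-4)^0.0098315 = 0.91343
Pd = 91.3%

91.3%


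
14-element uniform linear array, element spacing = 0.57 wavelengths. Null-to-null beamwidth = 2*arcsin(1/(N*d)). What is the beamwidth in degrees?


1/(N*d) = 1/(14*0.57) = 0.125313
BW = 2*arcsin(0.125313) = 14.4 degrees

14.4 degrees


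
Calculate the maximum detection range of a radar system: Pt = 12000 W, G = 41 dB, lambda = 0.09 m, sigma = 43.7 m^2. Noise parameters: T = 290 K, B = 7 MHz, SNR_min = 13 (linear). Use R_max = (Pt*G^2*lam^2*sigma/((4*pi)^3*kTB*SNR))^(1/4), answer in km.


G_lin = 10^(41/10) = 12589.254118
R^4 = 12000 * 12589.254118^2 * 0.09^2 * 43.7 / ((4*pi)^3 * 1.38e-23 * 290 * 7000000.0 * 13)
R^4 = 9.31536e20 m^4
R_max = (9.31536e20)^(1/4) = 174702.8 m = 174.7 km

174.7 km


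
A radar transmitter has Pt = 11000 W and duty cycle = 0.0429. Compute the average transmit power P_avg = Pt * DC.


P_avg = 11000 * 0.0429 = 471.9 W

471.9 W


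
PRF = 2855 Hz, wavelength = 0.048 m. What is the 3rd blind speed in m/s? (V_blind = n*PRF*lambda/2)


V_blind = 3 * 2855 * 0.048 / 2 = 205.6 m/s

205.6 m/s


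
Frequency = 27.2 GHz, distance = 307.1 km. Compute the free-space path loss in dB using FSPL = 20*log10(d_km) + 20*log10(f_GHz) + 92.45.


20*log10(307.1) = 49.75
20*log10(27.2) = 28.69
FSPL = 170.9 dB

170.9 dB


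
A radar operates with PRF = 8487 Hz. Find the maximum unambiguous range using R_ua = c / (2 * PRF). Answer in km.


R_ua = 3e8 / (2 * 8487) = 17674.1 m = 17.7 km

17.7 km


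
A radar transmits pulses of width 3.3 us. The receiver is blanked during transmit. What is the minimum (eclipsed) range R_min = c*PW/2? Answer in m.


R_min = 3e8 * 3.3e-6 / 2 = 495.0 m

495.0 m


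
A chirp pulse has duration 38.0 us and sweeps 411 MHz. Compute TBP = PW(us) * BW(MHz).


TBP = 38.0 * 411 = 15618.0

15618.0


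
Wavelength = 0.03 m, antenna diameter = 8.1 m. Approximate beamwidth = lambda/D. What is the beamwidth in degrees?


BW_rad = 0.03 / 8.1 = 0.003704
BW_deg = 0.21 degrees

0.21 degrees


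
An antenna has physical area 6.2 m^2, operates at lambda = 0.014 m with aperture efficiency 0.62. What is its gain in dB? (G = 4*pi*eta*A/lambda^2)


G_linear = 4*pi*0.62*6.2/0.014^2 = 246454.74
G_dB = 10*log10(246454.74) = 53.9 dB

53.9 dB


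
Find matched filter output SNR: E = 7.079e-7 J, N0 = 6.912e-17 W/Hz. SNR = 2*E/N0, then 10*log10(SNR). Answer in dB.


SNR_lin = 2 * 7.079e-7 / 6.912e-17 = 2.048e10
SNR_dB = 10*log10(2.048e10) = 103.1 dB

103.1 dB


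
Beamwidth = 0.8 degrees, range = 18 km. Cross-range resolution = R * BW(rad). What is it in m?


BW_rad = 0.013962634
CR = 18000 * 0.013962634 = 251.3 m

251.3 m


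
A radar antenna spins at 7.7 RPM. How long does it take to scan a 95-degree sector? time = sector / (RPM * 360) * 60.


t = 95 / (7.7 * 360) * 60 = 2.06 s

2.06 s


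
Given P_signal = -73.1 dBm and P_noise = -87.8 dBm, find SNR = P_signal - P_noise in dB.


SNR = -73.1 - (-87.8) = 14.7 dB

14.7 dB


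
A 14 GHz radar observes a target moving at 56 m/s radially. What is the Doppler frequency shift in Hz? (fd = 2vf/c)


fd = 2 * 56 * 14000000000.0 / 3e8 = 5226.7 Hz

5226.7 Hz


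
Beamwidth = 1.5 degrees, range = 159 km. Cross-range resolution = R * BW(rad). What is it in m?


BW_rad = 0.026179939
CR = 159000 * 0.026179939 = 4162.6 m

4162.6 m


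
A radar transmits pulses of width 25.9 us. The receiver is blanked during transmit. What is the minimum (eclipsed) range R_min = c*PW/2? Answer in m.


R_min = 3e8 * 25.9e-6 / 2 = 3885.0 m

3885.0 m


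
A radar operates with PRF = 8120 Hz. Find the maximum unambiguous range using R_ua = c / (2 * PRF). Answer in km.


R_ua = 3e8 / (2 * 8120) = 18472.9 m = 18.5 km

18.5 km


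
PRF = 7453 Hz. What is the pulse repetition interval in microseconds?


PRI = 1/7453 = 0.0001341742 s = 134.2 us

134.2 us


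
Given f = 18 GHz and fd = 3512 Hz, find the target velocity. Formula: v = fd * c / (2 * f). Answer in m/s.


v = 3512 * 3e8 / (2 * 18000000000.0) = 29.3 m/s

29.3 m/s


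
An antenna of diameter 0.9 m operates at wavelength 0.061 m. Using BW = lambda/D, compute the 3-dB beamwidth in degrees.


BW_rad = 0.061 / 0.9 = 0.067778
BW_deg = 3.88 degrees

3.88 degrees


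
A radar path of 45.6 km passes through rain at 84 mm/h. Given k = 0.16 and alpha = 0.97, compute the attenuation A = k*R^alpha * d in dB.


gamma = 0.16 * 84^0.97 = 11.767139 dB/km
A = 11.767139 * 45.6 = 536.58 dB

536.58 dB


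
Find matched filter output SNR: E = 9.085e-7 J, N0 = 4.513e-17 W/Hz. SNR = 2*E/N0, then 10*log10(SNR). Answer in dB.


SNR_lin = 2 * 9.085e-7 / 4.513e-17 = 4.026e10
SNR_dB = 10*log10(4.026e10) = 106.0 dB

106.0 dB


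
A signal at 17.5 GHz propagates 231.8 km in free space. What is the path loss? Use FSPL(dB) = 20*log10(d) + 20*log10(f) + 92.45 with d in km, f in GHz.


20*log10(231.8) = 47.3
20*log10(17.5) = 24.86
FSPL = 164.6 dB

164.6 dB


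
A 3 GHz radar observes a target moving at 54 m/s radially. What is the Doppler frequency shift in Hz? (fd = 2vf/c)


fd = 2 * 54 * 3000000000.0 / 3e8 = 1080.0 Hz

1080.0 Hz


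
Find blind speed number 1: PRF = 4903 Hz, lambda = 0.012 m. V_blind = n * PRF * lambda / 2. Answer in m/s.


V_blind = 1 * 4903 * 0.012 / 2 = 29.4 m/s

29.4 m/s


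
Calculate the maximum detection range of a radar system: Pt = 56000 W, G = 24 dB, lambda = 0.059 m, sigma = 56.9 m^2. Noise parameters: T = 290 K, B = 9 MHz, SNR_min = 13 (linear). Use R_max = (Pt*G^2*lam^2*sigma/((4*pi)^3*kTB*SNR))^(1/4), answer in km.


G_lin = 10^(24/10) = 251.188643
R^4 = 56000 * 251.188643^2 * 0.059^2 * 56.9 / ((4*pi)^3 * 1.38e-23 * 290 * 9000000.0 * 13)
R^4 = 7.53203e17 m^4
R_max = (7.53203e17)^(1/4) = 29459.7 m = 29.5 km

29.5 km


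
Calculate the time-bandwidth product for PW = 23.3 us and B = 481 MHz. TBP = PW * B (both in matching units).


TBP = 23.3 * 481 = 11207.3

11207.3


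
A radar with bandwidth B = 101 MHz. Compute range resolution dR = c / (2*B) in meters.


dR = 3e8 / (2 * 101000000.0) = 1.49 m

1.49 m


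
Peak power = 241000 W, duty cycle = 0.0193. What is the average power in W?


P_avg = 241000 * 0.0193 = 4651.3 W

4651.3 W


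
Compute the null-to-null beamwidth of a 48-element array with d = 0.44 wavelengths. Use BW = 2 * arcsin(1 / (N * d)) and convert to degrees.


1/(N*d) = 1/(48*0.44) = 0.047348
BW = 2*arcsin(0.047348) = 5.4 degrees

5.4 degrees


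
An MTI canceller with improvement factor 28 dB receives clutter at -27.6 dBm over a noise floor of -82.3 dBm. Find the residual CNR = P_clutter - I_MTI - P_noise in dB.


CNR = -27.6 - 28 - (-82.3) = 26.7 dB

26.7 dB


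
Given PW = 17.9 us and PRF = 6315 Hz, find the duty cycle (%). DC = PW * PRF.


DC = 17.9e-6 * 6315 * 100 = 11.3%

11.3%


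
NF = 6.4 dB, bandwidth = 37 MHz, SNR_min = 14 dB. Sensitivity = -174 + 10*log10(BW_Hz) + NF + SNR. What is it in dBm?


10*log10(37000000.0) = 75.68
S = -174 + 75.68 + 6.4 + 14 = -77.9 dBm

-77.9 dBm


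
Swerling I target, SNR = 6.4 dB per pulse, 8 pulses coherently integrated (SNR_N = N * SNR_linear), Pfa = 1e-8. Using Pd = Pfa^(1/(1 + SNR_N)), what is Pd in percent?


SNR_lin = 10^(6.4/10) = 4.36516
SNR_N = 8 * 4.36516 = 34.92128
1/(1 + SNR_N) = 1/35.92128 = 0.0278387
Pd = (1e-8)^0.0278387 = 0.59881
Pd = 59.9%

59.9%


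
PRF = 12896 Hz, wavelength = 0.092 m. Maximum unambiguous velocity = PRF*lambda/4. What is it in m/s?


V_ua = 12896 * 0.092 / 4 = 296.6 m/s

296.6 m/s


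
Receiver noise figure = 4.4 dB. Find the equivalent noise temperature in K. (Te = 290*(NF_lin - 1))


NF_lin = 10^(4.4/10) = 2.754229
Te = 290 * (2.754229 - 1) = 508.7 K

508.7 K


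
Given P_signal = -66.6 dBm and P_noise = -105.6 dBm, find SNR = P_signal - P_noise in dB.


SNR = -66.6 - (-105.6) = 39.0 dB

39.0 dB


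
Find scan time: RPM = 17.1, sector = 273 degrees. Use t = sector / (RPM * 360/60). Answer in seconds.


t = 273 / (17.1 * 360) * 60 = 2.66 s

2.66 s


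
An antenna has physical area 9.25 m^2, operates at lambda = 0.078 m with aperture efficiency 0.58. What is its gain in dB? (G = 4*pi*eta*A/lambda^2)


G_linear = 4*pi*0.58*9.25/0.078^2 = 11081.29
G_dB = 10*log10(11081.29) = 40.4 dB

40.4 dB


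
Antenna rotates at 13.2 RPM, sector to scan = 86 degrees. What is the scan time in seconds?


t = 86 / (13.2 * 360) * 60 = 1.09 s

1.09 s


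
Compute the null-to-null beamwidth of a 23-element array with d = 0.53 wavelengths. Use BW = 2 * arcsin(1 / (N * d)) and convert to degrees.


1/(N*d) = 1/(23*0.53) = 0.082034
BW = 2*arcsin(0.082034) = 9.4 degrees

9.4 degrees


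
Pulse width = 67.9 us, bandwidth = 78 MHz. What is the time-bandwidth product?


TBP = 67.9 * 78 = 5296.2

5296.2


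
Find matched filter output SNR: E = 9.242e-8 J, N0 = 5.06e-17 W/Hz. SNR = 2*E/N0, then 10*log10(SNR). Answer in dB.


SNR_lin = 2 * 9.242e-8 / 5.06e-17 = 3.653e9
SNR_dB = 10*log10(3.653e9) = 95.6 dB

95.6 dB


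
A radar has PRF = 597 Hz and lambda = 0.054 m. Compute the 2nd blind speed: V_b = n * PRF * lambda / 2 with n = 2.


V_blind = 2 * 597 * 0.054 / 2 = 32.2 m/s

32.2 m/s


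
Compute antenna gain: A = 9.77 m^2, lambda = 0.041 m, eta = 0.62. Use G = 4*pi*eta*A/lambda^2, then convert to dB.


G_linear = 4*pi*0.62*9.77/0.041^2 = 45282.29
G_dB = 10*log10(45282.29) = 46.6 dB

46.6 dB


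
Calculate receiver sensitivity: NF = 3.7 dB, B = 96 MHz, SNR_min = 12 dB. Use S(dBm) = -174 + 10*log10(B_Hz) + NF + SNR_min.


10*log10(96000000.0) = 79.82
S = -174 + 79.82 + 3.7 + 12 = -78.5 dBm

-78.5 dBm


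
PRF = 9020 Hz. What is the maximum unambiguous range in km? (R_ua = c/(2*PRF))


R_ua = 3e8 / (2 * 9020) = 16629.7 m = 16.6 km

16.6 km


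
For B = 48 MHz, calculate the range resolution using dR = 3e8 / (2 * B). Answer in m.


dR = 3e8 / (2 * 48000000.0) = 3.13 m

3.13 m


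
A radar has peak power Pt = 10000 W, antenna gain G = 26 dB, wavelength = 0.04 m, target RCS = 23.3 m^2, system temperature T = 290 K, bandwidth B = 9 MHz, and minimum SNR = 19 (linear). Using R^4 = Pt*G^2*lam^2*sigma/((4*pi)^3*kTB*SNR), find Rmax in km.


G_lin = 10^(26/10) = 398.107171
R^4 = 10000 * 398.107171^2 * 0.04^2 * 23.3 / ((4*pi)^3 * 1.38e-23 * 290 * 9000000.0 * 19)
R^4 = 4.35084e16 m^4
R_max = (4.35084e16)^(1/4) = 14442.5 m = 14.4 km

14.4 km


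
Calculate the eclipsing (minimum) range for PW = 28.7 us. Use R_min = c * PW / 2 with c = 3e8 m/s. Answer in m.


R_min = 3e8 * 28.7e-6 / 2 = 4305.0 m

4305.0 m


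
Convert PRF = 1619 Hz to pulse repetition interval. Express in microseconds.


PRI = 1/1619 = 0.0006176652 s = 617.7 us

617.7 us


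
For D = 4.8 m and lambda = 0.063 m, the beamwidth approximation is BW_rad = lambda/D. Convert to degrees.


BW_rad = 0.063 / 4.8 = 0.013125
BW_deg = 0.75 degrees

0.75 degrees


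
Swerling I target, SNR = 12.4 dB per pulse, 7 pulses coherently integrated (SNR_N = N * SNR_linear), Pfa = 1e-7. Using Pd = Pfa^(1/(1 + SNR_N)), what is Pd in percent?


SNR_lin = 10^(12.4/10) = 17.37801
SNR_N = 7 * 17.37801 = 121.64607
1/(1 + SNR_N) = 1/122.64607 = 0.0081535
Pd = (1e-7)^0.0081535 = 0.87685
Pd = 87.7%

87.7%


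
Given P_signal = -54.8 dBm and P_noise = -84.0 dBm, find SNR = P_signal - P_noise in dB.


SNR = -54.8 - (-84.0) = 29.2 dB

29.2 dB


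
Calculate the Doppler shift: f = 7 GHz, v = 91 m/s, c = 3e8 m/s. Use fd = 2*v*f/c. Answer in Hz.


fd = 2 * 91 * 7000000000.0 / 3e8 = 4246.7 Hz

4246.7 Hz


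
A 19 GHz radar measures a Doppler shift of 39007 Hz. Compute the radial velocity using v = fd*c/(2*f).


v = 39007 * 3e8 / (2 * 19000000000.0) = 308.0 m/s

308.0 m/s


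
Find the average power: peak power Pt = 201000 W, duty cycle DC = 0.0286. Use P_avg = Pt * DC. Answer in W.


P_avg = 201000 * 0.0286 = 5748.6 W

5748.6 W


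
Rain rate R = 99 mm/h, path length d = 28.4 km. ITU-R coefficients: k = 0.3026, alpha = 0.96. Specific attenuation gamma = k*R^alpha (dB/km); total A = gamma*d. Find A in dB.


gamma = 0.3026 * 99^0.96 = 24.927499 dB/km
A = 24.927499 * 28.4 = 707.94 dB

707.94 dB


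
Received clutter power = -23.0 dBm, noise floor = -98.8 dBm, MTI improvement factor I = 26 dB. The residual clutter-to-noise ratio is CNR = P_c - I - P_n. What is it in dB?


CNR = -23.0 - 26 - (-98.8) = 49.8 dB

49.8 dB


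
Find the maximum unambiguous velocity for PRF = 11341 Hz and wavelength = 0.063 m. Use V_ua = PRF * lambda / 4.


V_ua = 11341 * 0.063 / 4 = 178.6 m/s

178.6 m/s


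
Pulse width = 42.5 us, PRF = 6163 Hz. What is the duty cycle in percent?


DC = 42.5e-6 * 6163 * 100 = 26.19%

26.19%


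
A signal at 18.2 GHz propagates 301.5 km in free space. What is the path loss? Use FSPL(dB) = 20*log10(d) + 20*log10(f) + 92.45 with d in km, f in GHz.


20*log10(301.5) = 49.59
20*log10(18.2) = 25.2
FSPL = 167.2 dB

167.2 dB


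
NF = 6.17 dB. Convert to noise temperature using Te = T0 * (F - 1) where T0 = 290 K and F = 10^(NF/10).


NF_lin = 10^(6.17/10) = 4.139997
Te = 290 * (4.139997 - 1) = 910.6 K

910.6 K


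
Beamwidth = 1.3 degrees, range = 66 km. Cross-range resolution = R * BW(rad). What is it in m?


BW_rad = 0.02268928
CR = 66000 * 0.02268928 = 1497.5 m

1497.5 m


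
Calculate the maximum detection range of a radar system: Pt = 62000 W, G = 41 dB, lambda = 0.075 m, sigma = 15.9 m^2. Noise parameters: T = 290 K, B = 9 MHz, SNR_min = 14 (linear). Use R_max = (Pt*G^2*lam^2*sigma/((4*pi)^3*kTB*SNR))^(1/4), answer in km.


G_lin = 10^(41/10) = 12589.254118
R^4 = 62000 * 12589.254118^2 * 0.075^2 * 15.9 / ((4*pi)^3 * 1.38e-23 * 290 * 9000000.0 * 14)
R^4 = 8.78282e20 m^4
R_max = (8.78282e20)^(1/4) = 172150.6 m = 172.2 km

172.2 km


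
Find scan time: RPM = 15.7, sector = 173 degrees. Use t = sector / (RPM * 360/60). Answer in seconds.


t = 173 / (15.7 * 360) * 60 = 1.84 s

1.84 s


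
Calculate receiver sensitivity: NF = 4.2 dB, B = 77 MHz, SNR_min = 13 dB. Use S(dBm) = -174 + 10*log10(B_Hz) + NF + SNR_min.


10*log10(77000000.0) = 78.86
S = -174 + 78.86 + 4.2 + 13 = -77.9 dBm

-77.9 dBm


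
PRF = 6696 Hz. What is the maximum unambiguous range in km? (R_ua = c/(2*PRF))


R_ua = 3e8 / (2 * 6696) = 22401.4 m = 22.4 km

22.4 km


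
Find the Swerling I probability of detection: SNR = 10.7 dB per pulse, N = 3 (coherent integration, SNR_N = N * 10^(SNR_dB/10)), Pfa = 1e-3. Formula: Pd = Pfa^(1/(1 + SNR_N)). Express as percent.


SNR_lin = 10^(10.7/10) = 11.74898
SNR_N = 3 * 11.74898 = 35.24694
1/(1 + SNR_N) = 1/36.24694 = 0.0275885
Pd = (1e-3)^0.0275885 = 0.82648
Pd = 82.6%

82.6%


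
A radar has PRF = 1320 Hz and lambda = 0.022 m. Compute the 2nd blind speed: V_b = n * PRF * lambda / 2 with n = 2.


V_blind = 2 * 1320 * 0.022 / 2 = 29.0 m/s

29.0 m/s


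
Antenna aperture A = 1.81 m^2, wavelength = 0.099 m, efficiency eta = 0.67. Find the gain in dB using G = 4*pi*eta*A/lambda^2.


G_linear = 4*pi*0.67*1.81/0.099^2 = 1554.87
G_dB = 10*log10(1554.87) = 31.9 dB

31.9 dB


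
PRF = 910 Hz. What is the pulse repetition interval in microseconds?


PRI = 1/910 = 0.0010989011 s = 1098.9 us

1098.9 us


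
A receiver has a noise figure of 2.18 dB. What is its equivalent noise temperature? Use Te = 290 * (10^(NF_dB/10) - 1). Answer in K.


NF_lin = 10^(2.18/10) = 1.651962
Te = 290 * (1.651962 - 1) = 189.1 K

189.1 K


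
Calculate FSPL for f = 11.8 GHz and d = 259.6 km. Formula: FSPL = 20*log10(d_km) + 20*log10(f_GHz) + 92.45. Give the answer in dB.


20*log10(259.6) = 48.29
20*log10(11.8) = 21.44
FSPL = 162.2 dB

162.2 dB


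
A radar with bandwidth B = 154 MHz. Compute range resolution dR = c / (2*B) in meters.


dR = 3e8 / (2 * 154000000.0) = 0.97 m

0.97 m


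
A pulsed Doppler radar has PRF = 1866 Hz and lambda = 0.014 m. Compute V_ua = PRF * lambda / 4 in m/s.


V_ua = 1866 * 0.014 / 4 = 6.5 m/s

6.5 m/s


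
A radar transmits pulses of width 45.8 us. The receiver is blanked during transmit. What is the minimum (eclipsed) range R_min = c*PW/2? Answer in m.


R_min = 3e8 * 45.8e-6 / 2 = 6870.0 m

6870.0 m


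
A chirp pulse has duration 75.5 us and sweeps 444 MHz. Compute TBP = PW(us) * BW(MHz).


TBP = 75.5 * 444 = 33522.0

33522.0
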